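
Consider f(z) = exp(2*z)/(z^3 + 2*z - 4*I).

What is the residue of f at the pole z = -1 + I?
Write f(z) = P(z)/Q(z) with P(z) = exp(2*z) and Q(z) = z^3 + 2*z - 4*I.
The denominator factors as Q(z) = (z + 1 - I)*(z + 2*I)*(z - 1 - I), so z = -1 + I is a simple zero of Q and P is analytic there; z = -1 + I is therefore a simple pole and
  Res(f, z₀) = P(z₀)/Q'(z₀).

Q'(z) = 3*z^2 + 2, so Q'(-1 + I) = 2 - 6*I.
P(-1 + I) = exp(-2 + 2*I).

Res(f, -1 + I) = (exp(-2 + 2*I))/(2 - 6*I) = (1/20 + 3*I/20)*exp(-2 + 2*I)

Final answer: (1/20 + 3*I/20)*exp(-2 + 2*I)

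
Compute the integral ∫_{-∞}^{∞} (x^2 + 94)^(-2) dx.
Let f(z) = (z^2 + 94)^(-2). The denominator has no real zeros and deg Q - deg P = 4 ≥ 2, so the integral of f over the upper semicircle |z| = R tends to 0 as R → ∞. Closing the contour in the upper half-plane,
  ∫_{-∞}^{∞} f(x) dx = 2πi · Σ Res(f, z_k)  over the poles with Im z_k > 0.

Zeros of the denominator: z^2 + 94 = 0 gives z = ±sqrt(94)*I.
Upper half-plane: z = sqrt(94)*I (a pole of order 2).

Write f(z) = g(z)/(z - sqrt(94)*I)^2 with g(z) = (z + sqrt(94)*I)^(-2). For a double pole, Res(f, z₀) = g'(z₀):
  g'(z) = -2/(z + sqrt(94)*I)^3
  Res(f, sqrt(94)*I) = g'(sqrt(94)*I) = -sqrt(94)*I/35344

∫_{-∞}^{∞} f(x) dx = 2πi · (-sqrt(94)*I/35344) = sqrt(94)*pi/17672

Final answer: sqrt(94)*pi/17672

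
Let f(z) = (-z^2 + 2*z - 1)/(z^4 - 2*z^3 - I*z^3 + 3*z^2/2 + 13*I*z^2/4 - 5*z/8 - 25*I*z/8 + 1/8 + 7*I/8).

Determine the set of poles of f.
The singularities of f are the zeros of the denominator. Factoring,
  z^4 - 2*z^3 - I*z^3 + 3*z^2/2 + 13*I*z^2/4 - 5*z/8 - 25*I*z/8 + 1/8 + 7*I/8 = (z - 1/2)*(z - 1 + I/2)*(z - 1)*(z + 1/2 - 3*I/2)
so the candidates are z = 1/2, z = 1 - I/2, z = 1, z = -1/2 + 3*I/2.

Check the numerator P(z) = -z^2 + 2*z - 1 at each one:
  P(1/2) = -1/4 ≠ 0, so z = 1/2 is a (simple) pole.
  P(1 - I/2) = 1/4 ≠ 0, so z = 1 - I/2 is a (simple) pole.
  P(1) = 0, so the factor (z - 1) cancels and z = 1 is only a removable singularity, not a pole.
  P(-1/2 + 3*I/2) = 9*I/2 ≠ 0, so z = -1/2 + 3*I/2 is a (simple) pole.

Poles of f: {-1/2 + 3*I/2, 1/2, 1 - I/2}

Final answer: {-1/2 + 3*I/2, 1/2, 1 - I/2}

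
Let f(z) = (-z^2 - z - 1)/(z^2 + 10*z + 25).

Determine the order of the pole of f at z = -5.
Factor the denominator:
  z^2 + 10*z + 25 = (z + 5)^2

The numerator P(z) = -z^2 - z - 1 has P(-5) = -21 ≠ 0, so no factor of (z + 5) cancels.
Near z = -5 we can therefore write f(z) = g(z)/(z + 5)^2 with g analytic at -5 and g(-5) ≠ 0 (g is just the numerator).

Hence z = -5 is a pole of order 2.

Final answer: 2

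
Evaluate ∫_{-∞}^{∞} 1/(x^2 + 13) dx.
sqrt(13)*pi/13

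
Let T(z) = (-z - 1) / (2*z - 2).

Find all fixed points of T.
T(z) = z means -z - 1 = z*(2*z - 2), i.e.
  2*z^2 - z + 1 = 0.
Discriminant: (-1)^2 - 4*(2)*(1) = -7, so the roots are complex conjugates.
  z = (1 ± I*sqrt(7))/(2*(2))
Fixed points: {1/4 - sqrt(7)*I/4, 1/4 + sqrt(7)*I/4}

Final answer: {1/4 - sqrt(7)*I/4, 1/4 + sqrt(7)*I/4}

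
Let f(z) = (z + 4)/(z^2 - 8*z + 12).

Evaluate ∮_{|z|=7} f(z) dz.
By the residue theorem, ∮_C f(z) dz = 2πi · (sum of the residues of f at the poles inside |z| = 7).

The denominator factors as (z - 6)*(z - 2), so the singularities of f are simple poles at z = 6, z = 2.
  |6|² = 36 < 49 = 7², so this pole is inside the contour.
  |2|² = 4 < 49 = 7², so this pole is inside the contour.

With P(z) = z + 4 and Q(z) = z^2 - 8*z + 12, each pole is simple, so Res(f, z₀) = P(z₀)/Q'(z₀) with Q'(z) = 2*z - 8.
  Res(f, 6) = P(6)/Q'(6) = (10)/(4) = 5/2
  Res(f, 2) = P(2)/Q'(2) = (6)/(-4) = -3/2

Sum of residues inside C: 1
∮_C f(z) dz = 2πi · (1) = 2*I*pi

Final answer: 2*I*pi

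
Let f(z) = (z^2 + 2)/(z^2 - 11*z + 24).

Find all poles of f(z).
The singularities of f are the zeros of the denominator. Factoring,
  z^2 - 11*z + 24 = (z - 3)*(z - 8)
so the candidates are z = 3, z = 8.

Check the numerator P(z) = z^2 + 2 at each one:
  P(3) = 11 ≠ 0, so z = 3 is a (simple) pole.
  P(8) = 66 ≠ 0, so z = 8 is a (simple) pole.

Poles of f: {3, 8}

Final answer: {3, 8}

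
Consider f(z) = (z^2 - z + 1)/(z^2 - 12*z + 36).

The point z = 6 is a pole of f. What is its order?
Factor the denominator:
  z^2 - 12*z + 36 = (z - 6)^2

The numerator P(z) = z^2 - z + 1 has P(6) = 31 ≠ 0, so no factor of (z - 6) cancels.
Near z = 6 we can therefore write f(z) = g(z)/(z - 6)^2 with g analytic at 6 and g(6) ≠ 0 (g is just the numerator).

Hence z = 6 is a pole of order 2.

Final answer: 2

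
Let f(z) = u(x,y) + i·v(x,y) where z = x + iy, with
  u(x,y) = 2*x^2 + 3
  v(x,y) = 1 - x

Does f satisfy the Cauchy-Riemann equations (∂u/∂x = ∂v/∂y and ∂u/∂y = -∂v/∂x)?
∂u/∂x = 4*x
∂v/∂y = 0
∂u/∂y = 0
∂v/∂x = -1
∂u/∂x ≠ ∂v/∂y and ∂u/∂y ≠ -∂v/∂x; the Cauchy-Riemann equations are not satisfied, so f is not analytic.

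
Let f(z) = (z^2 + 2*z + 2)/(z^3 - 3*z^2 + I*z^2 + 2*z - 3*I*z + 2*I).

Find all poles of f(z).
The singularities of f are the zeros of the denominator. Factoring,
  z^3 - 3*z^2 + I*z^2 + 2*z - 3*I*z + 2*I = (z - 1)*(z - 2)*(z + I)
so the candidates are z = 1, z = 2, z = -I.

Check the numerator P(z) = z^2 + 2*z + 2 at each one:
  P(1) = 5 ≠ 0, so z = 1 is a (simple) pole.
  P(2) = 10 ≠ 0, so z = 2 is a (simple) pole.
  P(-I) = 1 - 2*I ≠ 0, so z = -I is a (simple) pole.

Poles of f: {-I, 1, 2}

Final answer: {-I, 1, 2}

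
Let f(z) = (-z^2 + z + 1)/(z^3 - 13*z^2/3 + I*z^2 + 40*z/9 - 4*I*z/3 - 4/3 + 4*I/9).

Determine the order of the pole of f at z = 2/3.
Factor the denominator:
  z^3 - 13*z^2/3 + I*z^2 + 40*z/9 - 4*I*z/3 - 4/3 + 4*I/9 = (z - 2/3)^2*(z - 3 + I)

The numerator P(z) = -z^2 + z + 1 has P(2/3) = 11/9 ≠ 0, so no factor of (z - 2/3) cancels.
Near z = 2/3 we can therefore write f(z) = g(z)/(z - 2/3)^2 with g analytic at 2/3 and g(2/3) ≠ 0 (g is the numerator divided by the remaining denominator factors).

Hence z = 2/3 is a pole of order 2.

Final answer: 2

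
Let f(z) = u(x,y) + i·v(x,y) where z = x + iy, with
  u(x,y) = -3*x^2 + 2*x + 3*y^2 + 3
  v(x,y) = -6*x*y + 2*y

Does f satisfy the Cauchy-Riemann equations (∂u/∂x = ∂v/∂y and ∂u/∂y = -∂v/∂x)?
∂u/∂x = 2 - 6*x
∂v/∂y = 2 - 6*x
∂u/∂y = 6*y
∂v/∂x = -6*y
∂u/∂x = ∂v/∂y and ∂u/∂y = -∂v/∂x hold identically; f is analytic.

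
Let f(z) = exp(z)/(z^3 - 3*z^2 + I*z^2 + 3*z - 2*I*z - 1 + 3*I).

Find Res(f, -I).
Write f(z) = P(z)/Q(z) with P(z) = exp(z) and Q(z) = z^3 - 3*z^2 + I*z^2 + 3*z - 2*I*z - 1 + 3*I.
The denominator factors as Q(z) = (z - 2 + I)*(z + I)*(z - 1 - I), so z = -I is a simple zero of Q and P is analytic there; z = -I is therefore a simple pole and
  Res(f, z₀) = P(z₀)/Q'(z₀).

Q'(z) = 3*z^2 - 6*z + 2*I*z + 3 - 2*I, so Q'(-I) = 2 + 4*I.
P(-I) = exp(-I).

Res(f, -I) = (exp(-I))/(2 + 4*I) = (1/10 - I/5)*exp(-I)

Final answer: (1/10 - I/5)*exp(-I)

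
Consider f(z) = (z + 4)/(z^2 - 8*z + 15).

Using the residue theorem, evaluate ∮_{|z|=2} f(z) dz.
By the residue theorem, ∮_C f(z) dz = 2πi · (sum of the residues of f at the poles inside |z| = 2).

The denominator factors as (z - 5)*(z - 3), so the singularities of f are simple poles at z = 5, z = 3.
  |5|² = 25 > 4 = 2², so this pole is outside the contour.
  |3|² = 9 > 4 = 2², so this pole is outside the contour.

No pole lies inside the contour, so f is analytic on and inside C and the integral is 0 (Cauchy's theorem).

Final answer: 0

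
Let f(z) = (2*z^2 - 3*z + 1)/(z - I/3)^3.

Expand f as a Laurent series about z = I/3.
Put w = z - (I/3), i.e. z = w + I/3. The denominator is w^3, so it suffices to rewrite the numerator in powers of w.

P(z) = 2*z^2 - 3*z + 1
P(w + I/3) = 7/9 - I + (-3 + 4*I/3)*w + 2*w^2

Dividing each term by w^3:
  f = (7/9 - I)/w^3 + (-3 + 4*I/3)/w^2 + 2/w

Substituting back w = z - I/3:
  f(z) = (7/9 - I)/(z - I/3)^3 + (-3 + 4*I/3)/(z - I/3)^2 + 2/(z - I/3)

The series is finite because the numerator is a polynomial; the negative powers form the principal part, and the coefficient of 1/(z - I/3) gives Res(f, I/3) = 2.

Final answer: (7/9 - I)/(z - I/3)^3 + (-3 + 4*I/3)/(z - I/3)^2 + 2/(z - I/3)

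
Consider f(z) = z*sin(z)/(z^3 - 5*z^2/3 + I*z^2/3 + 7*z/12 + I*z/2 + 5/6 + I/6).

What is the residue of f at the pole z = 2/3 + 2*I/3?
(-24/325 - 24*I/65)*sin(2/3 + 2*I/3)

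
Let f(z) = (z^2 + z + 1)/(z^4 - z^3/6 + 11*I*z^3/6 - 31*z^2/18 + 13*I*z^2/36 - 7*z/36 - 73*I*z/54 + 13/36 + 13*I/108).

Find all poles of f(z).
The singularities of f are the zeros of the denominator. Factoring,
  z^4 - z^3/6 + 11*I*z^3/6 - 31*z^2/18 + 13*I*z^2/36 - 7*z/36 - 73*I*z/54 + 13/36 + 13*I/108 = (z - 1/2 + I/3)*(z + 1)*(z - 1/3 + I/2)*(z - 1/3 + I)
so the candidates are z = 1/2 - I/3, z = -1, z = 1/3 - I/2, z = 1/3 - I.

Check the numerator P(z) = z^2 + z + 1 at each one:
  P(1/2 - I/3) = 59/36 - 2*I/3 ≠ 0, so z = 1/2 - I/3 is a (simple) pole.
  P(-1) = 1 ≠ 0, so z = -1 is a (simple) pole.
  P(1/3 - I/2) = 43/36 - 5*I/6 ≠ 0, so z = 1/3 - I/2 is a (simple) pole.
  P(1/3 - I) = 4/9 - 5*I/3 ≠ 0, so z = 1/3 - I is a (simple) pole.

Poles of f: {-1, 1/3 - I, 1/3 - I/2, 1/2 - I/3}

Final answer: {-1, 1/3 - I, 1/3 - I/2, 1/2 - I/3}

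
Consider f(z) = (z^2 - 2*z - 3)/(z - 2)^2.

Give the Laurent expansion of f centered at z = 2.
Put w = z - (2), i.e. z = w + 2. The denominator is w^2, so it suffices to rewrite the numerator in powers of w.

P(z) = z^2 - 2*z - 3
P(w + 2) = -3 + 2*w + w^2

Dividing each term by w^2:
  f = -3/w^2 + 2/w + 1

Substituting back w = z - 2:
  f(z) = -3/(z - 2)^2 + 2/(z - 2) + 1

The series is finite because the numerator is a polynomial; the negative powers form the principal part, and the coefficient of 1/(z - 2) gives Res(f, 2) = 2.

Final answer: -3/(z - 2)^2 + 2/(z - 2) + 1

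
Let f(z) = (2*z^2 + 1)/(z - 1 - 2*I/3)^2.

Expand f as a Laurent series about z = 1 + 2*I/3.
Put w = z - (1 + 2*I/3), i.e. z = w + 1 + 2*I/3. The denominator is w^2, so it suffices to rewrite the numerator in powers of w.

P(z) = 2*z^2 + 1
P(w + 1 + 2*I/3) = 19/9 + 8*I/3 + (4 + 8*I/3)*w + 2*w^2

Dividing each term by w^2:
  f = (19/9 + 8*I/3)/w^2 + (4 + 8*I/3)/w + 2

Substituting back w = z - 1 - 2*I/3:
  f(z) = (19/9 + 8*I/3)/(z - 1 - 2*I/3)^2 + (4 + 8*I/3)/(z - 1 - 2*I/3) + 2

The series is finite because the numerator is a polynomial; the negative powers form the principal part, and the coefficient of 1/(z - 1 - 2*I/3) gives Res(f, 1 + 2*I/3) = 4 + 8*I/3.

Final answer: (19/9 + 8*I/3)/(z - 1 - 2*I/3)^2 + (4 + 8*I/3)/(z - 1 - 2*I/3) + 2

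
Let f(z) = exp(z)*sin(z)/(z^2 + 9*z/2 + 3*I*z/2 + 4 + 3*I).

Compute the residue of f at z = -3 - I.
Write f(z) = P(z)/Q(z) with P(z) = exp(z)*sin(z) and Q(z) = z^2 + 9*z/2 + 3*I*z/2 + 4 + 3*I.
The denominator factors as Q(z) = (z + 3/2 + I/2)*(z + 3 + I), so z = -3 - I is a simple zero of Q and P is analytic there; z = -3 - I is therefore a simple pole and
  Res(f, z₀) = P(z₀)/Q'(z₀).

Q'(z) = 2*z + 9/2 + 3*I/2, so Q'(-3 - I) = -3/2 - I/2.
P(-3 - I) = -exp(-3 - I)*sin(3 + I).

Res(f, -3 - I) = (-exp(-3 - I)*sin(3 + I))/(-3/2 - I/2) = (3/5 - I/5)*exp(-3 - I)*sin(3 + I)

Final answer: (3/5 - I/5)*exp(-3 - I)*sin(3 + I)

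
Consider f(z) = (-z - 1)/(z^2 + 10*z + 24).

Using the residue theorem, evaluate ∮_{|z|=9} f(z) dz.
By the residue theorem, ∮_C f(z) dz = 2πi · (sum of the residues of f at the poles inside |z| = 9).

The denominator factors as (z + 4)*(z + 6), so the singularities of f are simple poles at z = -4, z = -6.
  |-4|² = 16 < 81 = 9², so this pole is inside the contour.
  |-6|² = 36 < 81 = 9², so this pole is inside the contour.

With P(z) = -z - 1 and Q(z) = z^2 + 10*z + 24, each pole is simple, so Res(f, z₀) = P(z₀)/Q'(z₀) with Q'(z) = 2*z + 10.
  Res(f, -4) = P(-4)/Q'(-4) = (3)/(2) = 3/2
  Res(f, -6) = P(-6)/Q'(-6) = (5)/(-2) = -5/2

Sum of residues inside C: -1
∮_C f(z) dz = 2πi · (-1) = -2*I*pi

Final answer: -2*I*pi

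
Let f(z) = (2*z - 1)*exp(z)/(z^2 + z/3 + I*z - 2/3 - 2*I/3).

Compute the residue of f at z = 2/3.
Write f(z) = P(z)/Q(z) with P(z) = (2*z - 1)*exp(z) and Q(z) = z^2 + z/3 + I*z - 2/3 - 2*I/3.
The denominator factors as Q(z) = (z + 1 + I)*(z - 2/3), so z = 2/3 is a simple zero of Q and P is analytic there; z = 2/3 is therefore a simple pole and
  Res(f, z₀) = P(z₀)/Q'(z₀).

Q'(z) = 2*z + 1/3 + I, so Q'(2/3) = 5/3 + I.
P(2/3) = exp(2/3)/3.

Res(f, 2/3) = (exp(2/3)/3)/(5/3 + I) = (5/34 - 3*I/34)*exp(2/3)

Final answer: (5/34 - 3*I/34)*exp(2/3)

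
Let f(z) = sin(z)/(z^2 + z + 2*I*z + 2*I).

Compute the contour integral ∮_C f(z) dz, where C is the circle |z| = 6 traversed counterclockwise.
By the residue theorem, ∮_C f(z) dz = 2πi · (sum of the residues of f at the poles inside |z| = 6).

The denominator factors as (z + 2*I)*(z + 1), so the singularities of f are simple poles at z = -2*I, z = -1.
  |-2*I|² = 4 < 36 = 6², so this pole is inside the contour.
  |-1|² = 1 < 36 = 6², so this pole is inside the contour.

With P(z) = sin(z) and Q(z) = z^2 + z + 2*I*z + 2*I, each pole is simple, so Res(f, z₀) = P(z₀)/Q'(z₀) with Q'(z) = 2*z + 1 + 2*I.
  Res(f, -2*I) = P(-2*I)/Q'(-2*I) = (-I*sinh(2))/(1 - 2*I) = (2/5 - I/5)*sinh(2)
  Res(f, -1) = P(-1)/Q'(-1) = (-sin(1))/(-1 + 2*I) = (1/5 + 2*I/5)*sin(1)

Sum of residues inside C: (2/5 - I/5)*sinh(2) + (1/5 + 2*I/5)*sin(1)
∮_C f(z) dz = 2πi · ((2/5 - I/5)*sinh(2) + (1/5 + 2*I/5)*sin(1)) = pi*(-4/5 + 2*I/5)*sin(1) + pi*(2/5 + 4*I/5)*sinh(2)

Final answer: pi*(-4/5 + 2*I/5)*sin(1) + pi*(2/5 + 4*I/5)*sinh(2)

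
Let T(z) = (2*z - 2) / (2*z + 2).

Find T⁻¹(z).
Set w = T(z) = (2*z - 2) / (2*z + 2) and solve for z:
  w*(2*z + 2) = 2*z - 2
  2*w + z*(2*w - 2) + 2 = 0
  z*(2*w - 2) = -2*w - 2
  z = (2*w + 2)/(2 - 2*w)
Renaming the variable, T⁻¹(z) = (2*z + 2)/(-2*z + 2) = (-z - 1)/(z - 1).
(Check: ad - bc = 8 ≠ 0, so T is invertible.)

Final answer: (-z - 1)/(z - 1)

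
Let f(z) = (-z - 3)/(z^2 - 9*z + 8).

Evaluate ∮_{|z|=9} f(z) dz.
-2*I*pi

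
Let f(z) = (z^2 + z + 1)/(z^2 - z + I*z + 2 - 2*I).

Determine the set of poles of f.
{-2*I, 1 + I}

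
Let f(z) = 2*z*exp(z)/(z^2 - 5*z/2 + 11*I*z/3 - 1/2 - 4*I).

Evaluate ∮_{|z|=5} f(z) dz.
pi*(-288/205 + 1116*I/205)*exp(3/2 - 3*I) + pi*(288/205 - 296*I/205)*exp(1 - 2*I/3)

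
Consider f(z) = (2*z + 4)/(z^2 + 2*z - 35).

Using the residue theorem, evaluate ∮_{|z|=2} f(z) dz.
By the residue theorem, ∮_C f(z) dz = 2πi · (sum of the residues of f at the poles inside |z| = 2).

The denominator factors as (z + 7)*(z - 5), so the singularities of f are simple poles at z = -7, z = 5.
  |-7|² = 49 > 4 = 2², so this pole is outside the contour.
  |5|² = 25 > 4 = 2², so this pole is outside the contour.

No pole lies inside the contour, so f is analytic on and inside C and the integral is 0 (Cauchy's theorem).

Final answer: 0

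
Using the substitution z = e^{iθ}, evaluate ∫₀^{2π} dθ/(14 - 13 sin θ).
Call the integral J. The integrand is 2π-periodic and we integrate over a full period, so shifting θ does not change the value (θ → θ + π/2 turns sin θ into cos θ; θ → θ + π flips the sign of the trig term). Hence
  J = ∫₀^{2π} dθ/(14 + 13 cos θ).
Put z = e^{iθ}: then cos θ = (z + 1/z)/2, dθ = dz/(iz), and z runs once counterclockwise around |z| = 1:
  J = ∮_{|z|=1} 1/(14 + 13*(z + 1/z)/2) · dz/(iz) = (2/i) ∮_{|z|=1} dz/(13*z^2 + 28*z + 13).
The roots of 13*z^2 + 28*z + 13 are z = (-14 ± sqrt(14^2 - 13^2))/13, with sqrt(27) = 3*sqrt(3); their product is 1, so only z₊ = -14/13 + 3*sqrt(3)/13 lies inside the unit circle (z₋ = -14/13 - 3*sqrt(3)/13 lies outside).
z₊ is a simple zero of q(z) = 13*z^2 + 28*z + 13, so Res(1/q, z₊) = 1/q'(z₊) with q'(z) = 26*z + 28; and q'(z₊) = 13*(z₊ - z₋) = 6*sqrt(3).
Therefore J = (2/i) · 2πi · 1/(6*sqrt(3)) = 2*pi/(3*sqrt(3)) = 2*sqrt(3)*pi/9

Final answer: 2*sqrt(3)*pi/9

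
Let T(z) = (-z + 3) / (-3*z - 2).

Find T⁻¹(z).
Set w = T(z) = (-z + 3) / (-3*z - 2) and solve for z:
  w*(-3*z - 2) = -z + 3
  -2*w + z*(1 - 3*w) - 3 = 0
  z*(1 - 3*w) = 2*w + 3
  z = (-2*w - 3)/(3*w - 1)
Renaming the variable, T⁻¹(z) = (-2*z - 3)/(3*z - 1).
(Check: ad - bc = 11 ≠ 0, so T is invertible.)

Final answer: (-2*z - 3)/(3*z - 1)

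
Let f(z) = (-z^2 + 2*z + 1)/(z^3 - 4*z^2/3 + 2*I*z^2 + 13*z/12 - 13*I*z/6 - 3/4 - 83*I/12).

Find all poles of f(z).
The singularities of f are the zeros of the denominator. Factoring,
  z^3 - 4*z^2/3 + 2*I*z^2 + 13*z/12 - 13*I*z/6 - 3/4 - 83*I/12 = (z - 2 - I/2)*(z + 1 - I/2)*(z - 1/3 + 3*I)
so the candidates are z = 2 + I/2, z = -1 + I/2, z = 1/3 - 3*I.

Check the numerator P(z) = -z^2 + 2*z + 1 at each one:
  P(2 + I/2) = 5/4 - I ≠ 0, so z = 2 + I/2 is a (simple) pole.
  P(-1 + I/2) = -7/4 + 2*I ≠ 0, so z = -1 + I/2 is a (simple) pole.
  P(1/3 - 3*I) = 95/9 - 4*I ≠ 0, so z = 1/3 - 3*I is a (simple) pole.

Poles of f: {-1 + I/2, 1/3 - 3*I, 2 + I/2}

Final answer: {-1 + I/2, 1/3 - 3*I, 2 + I/2}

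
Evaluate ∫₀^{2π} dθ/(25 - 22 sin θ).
Call the integral J. The integrand is 2π-periodic and we integrate over a full period, so shifting θ does not change the value (θ → θ + π/2 turns sin θ into cos θ; θ → θ + π flips the sign of the trig term). Hence
  J = ∫₀^{2π} dθ/(25 + 22 cos θ).
Put z = e^{iθ}: then cos θ = (z + 1/z)/2, dθ = dz/(iz), and z runs once counterclockwise around |z| = 1:
  J = ∮_{|z|=1} 1/(25 + 22*(z + 1/z)/2) · dz/(iz) = (2/i) ∮_{|z|=1} dz/(22*z^2 + 50*z + 22).
The roots of 22*z^2 + 50*z + 22 are z = (-25 ± sqrt(25^2 - 22^2))/22, with sqrt(141) = sqrt(141); their product is 1, so only z₊ = -25/22 + sqrt(141)/22 lies inside the unit circle (z₋ = -25/22 - sqrt(141)/22 lies outside).
z₊ is a simple zero of q(z) = 22*z^2 + 50*z + 22, so Res(1/q, z₊) = 1/q'(z₊) with q'(z) = 44*z + 50; and q'(z₊) = 22*(z₊ - z₋) = 2*sqrt(141).
Therefore J = (2/i) · 2πi · 1/(2*sqrt(141)) = 2*pi/(sqrt(141)) = 2*sqrt(141)*pi/141

Final answer: 2*sqrt(141)*pi/141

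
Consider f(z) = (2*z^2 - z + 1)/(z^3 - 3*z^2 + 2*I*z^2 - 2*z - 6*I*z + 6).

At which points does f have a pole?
The singularities of f are the zeros of the denominator. Factoring,
  z^3 - 3*z^2 + 2*I*z^2 - 2*z - 6*I*z + 6 = (z - 1 + I)*(z + 1 + I)*(z - 3)
so the candidates are z = 1 - I, z = -1 - I, z = 3.

Check the numerator P(z) = 2*z^2 - z + 1 at each one:
  P(1 - I) = -3*I ≠ 0, so z = 1 - I is a (simple) pole.
  P(-1 - I) = 2 + 5*I ≠ 0, so z = -1 - I is a (simple) pole.
  P(3) = 16 ≠ 0, so z = 3 is a (simple) pole.

Poles of f: {-1 - I, 1 - I, 3}

Final answer: {-1 - I, 1 - I, 3}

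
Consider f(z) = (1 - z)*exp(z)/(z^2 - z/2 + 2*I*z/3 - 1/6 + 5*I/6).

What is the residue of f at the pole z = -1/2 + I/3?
Write f(z) = P(z)/Q(z) with P(z) = (1 - z)*exp(z) and Q(z) = z^2 - z/2 + 2*I*z/3 - 1/6 + 5*I/6.
The denominator factors as Q(z) = (z + 1/2 - I/3)*(z - 1 + I), so z = -1/2 + I/3 is a simple zero of Q and P is analytic there; z = -1/2 + I/3 is therefore a simple pole and
  Res(f, z₀) = P(z₀)/Q'(z₀).

Q'(z) = 2*z - 1/2 + 2*I/3, so Q'(-1/2 + I/3) = -3/2 + 4*I/3.
P(-1/2 + I/3) = (3/2 - I/3)*exp(-1/2 + I/3).

Res(f, -1/2 + I/3) = ((3/2 - I/3)*exp(-1/2 + I/3))/(-3/2 + 4*I/3) = (-97/145 - 54*I/145)*exp(-1/2 + I/3)

Final answer: (-97/145 - 54*I/145)*exp(-1/2 + I/3)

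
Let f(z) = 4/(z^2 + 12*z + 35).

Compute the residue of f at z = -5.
Write f(z) = P(z)/Q(z) with P(z) = 4 and Q(z) = z^2 + 12*z + 35.
The denominator factors as Q(z) = (z + 7)*(z + 5), so z = -5 is a simple zero of Q and P is analytic there; z = -5 is therefore a simple pole and
  Res(f, z₀) = P(z₀)/Q'(z₀).

Q'(z) = 2*z + 12, so Q'(-5) = 2.
P(-5) = 4.

Res(f, -5) = (4)/(2) = 2

Final answer: 2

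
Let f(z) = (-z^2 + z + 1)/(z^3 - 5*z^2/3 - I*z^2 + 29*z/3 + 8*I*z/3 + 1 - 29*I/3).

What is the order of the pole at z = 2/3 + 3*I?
1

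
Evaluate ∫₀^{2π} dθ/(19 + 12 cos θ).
Let J = ∫₀^{2π} dθ/(19 + 12 cos θ).
Put z = e^{iθ}: then cos θ = (z + 1/z)/2, dθ = dz/(iz), and z runs once counterclockwise around |z| = 1:
  J = ∮_{|z|=1} 1/(19 + 12*(z + 1/z)/2) · dz/(iz) = (2/i) ∮_{|z|=1} dz/(12*z^2 + 38*z + 12).
The roots of 12*z^2 + 38*z + 12 are z = (-19 ± sqrt(19^2 - 12^2))/12, with sqrt(217) = sqrt(217); their product is 1, so only z₊ = -19/12 + sqrt(217)/12 lies inside the unit circle (z₋ = -19/12 - sqrt(217)/12 lies outside).
z₊ is a simple zero of q(z) = 12*z^2 + 38*z + 12, so Res(1/q, z₊) = 1/q'(z₊) with q'(z) = 24*z + 38; and q'(z₊) = 12*(z₊ - z₋) = 2*sqrt(217).
Therefore J = (2/i) · 2πi · 1/(2*sqrt(217)) = 2*pi/(sqrt(217)) = 2*sqrt(217)*pi/217

Final answer: 2*sqrt(217)*pi/217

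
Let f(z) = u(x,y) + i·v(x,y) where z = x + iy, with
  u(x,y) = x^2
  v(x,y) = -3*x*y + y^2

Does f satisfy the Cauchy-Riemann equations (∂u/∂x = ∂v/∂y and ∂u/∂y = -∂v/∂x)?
∂u/∂x = 2*x
∂v/∂y = -3*x + 2*y
∂u/∂y = 0
∂v/∂x = -3*y
∂u/∂x ≠ ∂v/∂y and ∂u/∂y ≠ -∂v/∂x; the Cauchy-Riemann equations are not satisfied, so f is not analytic.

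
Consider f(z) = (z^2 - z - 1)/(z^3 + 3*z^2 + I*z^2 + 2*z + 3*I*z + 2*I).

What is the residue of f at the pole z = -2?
Write f(z) = P(z)/Q(z) with P(z) = z^2 - z - 1 and Q(z) = z^3 + 3*z^2 + I*z^2 + 2*z + 3*I*z + 2*I.
The denominator factors as Q(z) = (z + 1)*(z + I)*(z + 2), so z = -2 is a simple zero of Q and P is analytic there; z = -2 is therefore a simple pole and
  Res(f, z₀) = P(z₀)/Q'(z₀).

Q'(z) = 3*z^2 + 6*z + 2*I*z + 2 + 3*I, so Q'(-2) = 2 - I.
P(-2) = 5.

Res(f, -2) = (5)/(2 - I) = 2 + I

Final answer: 2 + I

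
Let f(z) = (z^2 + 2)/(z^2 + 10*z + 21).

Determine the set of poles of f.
The singularities of f are the zeros of the denominator. Factoring,
  z^2 + 10*z + 21 = (z + 7)*(z + 3)
so the candidates are z = -7, z = -3.

Check the numerator P(z) = z^2 + 2 at each one:
  P(-7) = 51 ≠ 0, so z = -7 is a (simple) pole.
  P(-3) = 11 ≠ 0, so z = -3 is a (simple) pole.

Poles of f: {-7, -3}

Final answer: {-7, -3}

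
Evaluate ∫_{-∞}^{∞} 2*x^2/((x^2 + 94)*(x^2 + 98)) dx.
Let f(z) = 2*z^2/((z^2 + 94)*(z^2 + 98)). The denominator has no real zeros and deg Q - deg P = 2 ≥ 2, so the integral of f over the upper semicircle |z| = R tends to 0 as R → ∞. Closing the contour in the upper half-plane,
  ∫_{-∞}^{∞} f(x) dx = 2πi · Σ Res(f, z_k)  over the poles with Im z_k > 0.

Zeros of the denominator: z^2 + 98 = 0 gives z = ±7*sqrt(2)*I; z^2 + 94 = 0 gives z = ±sqrt(94)*I.
Upper half-plane: z = 7*sqrt(2)*I, z = sqrt(94)*I (simple).

Each pole is a simple zero of Q(z) = z^4 + 192*z^2 + 9212, so Res(f, z₀) = P(z₀)/Q'(z₀) with P(z) = 2*z^2, Q'(z) = 4*z^3 + 384*z:
  Res(f, 7*sqrt(2)*I) = (-196)/(-56*sqrt(2)*I) = -7*sqrt(2)*I/4
  Res(f, sqrt(94)*I) = (-188)/(8*sqrt(94)*I) = sqrt(94)*I/4

Sum of residues: I*(-7*sqrt(2) + sqrt(94))/4
∫_{-∞}^{∞} f(x) dx = 2πi · (I*(-7*sqrt(2) + sqrt(94))/4) = pi*(-sqrt(94) + 7*sqrt(2))/2

Final answer: pi*(-sqrt(94) + 7*sqrt(2))/2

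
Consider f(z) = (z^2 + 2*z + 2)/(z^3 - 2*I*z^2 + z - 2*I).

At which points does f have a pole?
The singularities of f are the zeros of the denominator. Factoring,
  z^3 - 2*I*z^2 + z - 2*I = (z - 2*I)*(z + I)*(z - I)
so the candidates are z = 2*I, z = -I, z = I.

Check the numerator P(z) = z^2 + 2*z + 2 at each one:
  P(2*I) = -2 + 4*I ≠ 0, so z = 2*I is a (simple) pole.
  P(-I) = 1 - 2*I ≠ 0, so z = -I is a (simple) pole.
  P(I) = 1 + 2*I ≠ 0, so z = I is a (simple) pole.

Poles of f: {-I, I, 2*I}

Final answer: {-I, I, 2*I}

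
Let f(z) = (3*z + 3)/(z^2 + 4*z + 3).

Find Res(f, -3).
Write f(z) = P(z)/Q(z) with P(z) = 3*z + 3 and Q(z) = z^2 + 4*z + 3.
The denominator factors as Q(z) = (z + 1)*(z + 3), so z = -3 is a simple zero of Q and P is analytic there; z = -3 is therefore a simple pole and
  Res(f, z₀) = P(z₀)/Q'(z₀).

Q'(z) = 2*z + 4, so Q'(-3) = -2.
P(-3) = -6.

Res(f, -3) = (-6)/(-2) = 3

Final answer: 3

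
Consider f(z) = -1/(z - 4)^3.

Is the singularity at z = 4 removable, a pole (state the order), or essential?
Write f(z) = g(z)/(z - 4)^3 with g(z) = -1.
g is entire and g(4) = -1 ≠ 0, so no factor of (z - 4) cancels: the Laurent expansion of f about z = 4 starts at the power -3, i.e. lim_{z→z₀} (z - z₀)^3 f(z) = -1 is finite and nonzero.
So z = 4 is a pole of order 3.

Final answer: pole of order 3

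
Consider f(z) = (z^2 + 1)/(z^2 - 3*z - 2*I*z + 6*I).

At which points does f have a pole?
{2*I, 3}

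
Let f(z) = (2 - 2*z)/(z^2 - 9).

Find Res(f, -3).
-4/3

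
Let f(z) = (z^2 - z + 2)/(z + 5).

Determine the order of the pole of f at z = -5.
1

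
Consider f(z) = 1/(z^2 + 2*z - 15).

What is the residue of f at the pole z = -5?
Write f(z) = P(z)/Q(z) with P(z) = 1 and Q(z) = z^2 + 2*z - 15.
The denominator factors as Q(z) = (z + 5)*(z - 3), so z = -5 is a simple zero of Q and P is analytic there; z = -5 is therefore a simple pole and
  Res(f, z₀) = P(z₀)/Q'(z₀).

Q'(z) = 2*z + 2, so Q'(-5) = -8.
P(-5) = 1.

Res(f, -5) = (1)/(-8) = -1/8

Final answer: -1/8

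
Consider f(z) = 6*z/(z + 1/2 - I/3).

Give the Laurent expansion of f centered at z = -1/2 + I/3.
(-3 + 2*I)/(z + 1/2 - I/3) + 6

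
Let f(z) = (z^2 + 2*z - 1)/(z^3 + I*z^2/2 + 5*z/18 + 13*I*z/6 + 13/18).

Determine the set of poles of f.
The singularities of f are the zeros of the denominator. Factoring,
  z^3 + I*z^2/2 + 5*z/18 + 13*I*z/6 + 13/18 = (z - 1 + 3*I/2)*(z - I/3)*(z + 1 - 2*I/3)
so the candidates are z = 1 - 3*I/2, z = I/3, z = -1 + 2*I/3.

Check the numerator P(z) = z^2 + 2*z - 1 at each one:
  P(1 - 3*I/2) = -1/4 - 6*I ≠ 0, so z = 1 - 3*I/2 is a (simple) pole.
  P(I/3) = -10/9 + 2*I/3 ≠ 0, so z = I/3 is a (simple) pole.
  P(-1 + 2*I/3) = -22/9 ≠ 0, so z = -1 + 2*I/3 is a (simple) pole.

Poles of f: {-1 + 2*I/3, I/3, 1 - 3*I/2}

Final answer: {-1 + 2*I/3, I/3, 1 - 3*I/2}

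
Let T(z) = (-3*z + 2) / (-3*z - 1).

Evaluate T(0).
Substitute z = 0:
  numerator:   -3*(0) + 2 = 2
  denominator: -3*(0) - 1 = -1
T(0) = (2)/(-1) = -2

Final answer: -2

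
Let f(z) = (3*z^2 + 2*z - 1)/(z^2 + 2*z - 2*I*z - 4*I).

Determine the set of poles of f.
{-2, 2*I}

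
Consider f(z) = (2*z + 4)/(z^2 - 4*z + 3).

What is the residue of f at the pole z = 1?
-3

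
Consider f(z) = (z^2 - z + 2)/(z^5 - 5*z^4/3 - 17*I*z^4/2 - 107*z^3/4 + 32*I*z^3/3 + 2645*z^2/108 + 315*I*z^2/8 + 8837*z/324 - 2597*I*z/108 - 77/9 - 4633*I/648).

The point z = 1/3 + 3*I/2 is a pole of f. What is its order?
Factor the denominator:
  z^5 - 5*z^4/3 - 17*I*z^4/2 - 107*z^3/4 + 32*I*z^3/3 + 2645*z^2/108 + 315*I*z^2/8 + 8837*z/324 - 2597*I*z/108 - 77/9 - 4633*I/648 = (z - 1/3 - 3*I/2)^3*(z - I)*(z - 2/3 - 3*I)

The numerator P(z) = z^2 - z + 2 has P(1/3 + 3*I/2) = -17/36 - I/2 ≠ 0, so no factor of (z - 1/3 - 3*I/2) cancels.
Near z = 1/3 + 3*I/2 we can therefore write f(z) = g(z)/(z - 1/3 - 3*I/2)^3 with g analytic at 1/3 + 3*I/2 and g(1/3 + 3*I/2) ≠ 0 (g is the numerator divided by the remaining denominator factors).

Hence z = 1/3 + 3*I/2 is a pole of order 3.

Final answer: 3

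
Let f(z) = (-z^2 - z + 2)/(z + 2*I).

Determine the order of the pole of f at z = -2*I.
Factor the denominator:
  z + 2*I = (z + 2*I)

The numerator P(z) = -z^2 - z + 2 has P(-2*I) = 6 + 2*I ≠ 0, so no factor of (z + 2*I) cancels.
Near z = -2*I we can therefore write f(z) = g(z)/(z + 2*I) with g analytic at -2*I and g(-2*I) ≠ 0 (g is just the numerator).

Hence z = -2*I is a pole of order 1.

Final answer: 1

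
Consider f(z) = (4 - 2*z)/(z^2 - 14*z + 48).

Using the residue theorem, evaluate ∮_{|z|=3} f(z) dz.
By the residue theorem, ∮_C f(z) dz = 2πi · (sum of the residues of f at the poles inside |z| = 3).

The denominator factors as (z - 6)*(z - 8), so the singularities of f are simple poles at z = 6, z = 8.
  |6|² = 36 > 9 = 3², so this pole is outside the contour.
  |8|² = 64 > 9 = 3², so this pole is outside the contour.

No pole lies inside the contour, so f is analytic on and inside C and the integral is 0 (Cauchy's theorem).

Final answer: 0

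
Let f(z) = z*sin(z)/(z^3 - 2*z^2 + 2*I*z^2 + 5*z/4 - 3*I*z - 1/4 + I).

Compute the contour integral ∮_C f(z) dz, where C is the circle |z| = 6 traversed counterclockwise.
-pi*sin(1/2) + pi*(32/17 + 8*I/17)*sin(1) + pi*(-15/17 - 8*I/17)*sin(1/2 - 2*I)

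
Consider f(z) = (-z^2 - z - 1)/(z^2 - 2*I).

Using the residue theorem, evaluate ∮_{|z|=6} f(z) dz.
-2*I*pi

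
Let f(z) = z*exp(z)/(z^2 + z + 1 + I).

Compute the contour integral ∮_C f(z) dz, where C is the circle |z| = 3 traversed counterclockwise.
By the residue theorem, ∮_C f(z) dz = 2πi · (sum of the residues of f at the poles inside |z| = 3).

The denominator factors as (z + I)*(z + 1 - I), so the singularities of f are simple poles at z = -I, z = -1 + I.
  |-I|² = 1 < 9 = 3², so this pole is inside the contour.
  |-1 + I|² = 2 < 9 = 3², so this pole is inside the contour.

With P(z) = z*exp(z) and Q(z) = z^2 + z + 1 + I, each pole is simple, so Res(f, z₀) = P(z₀)/Q'(z₀) with Q'(z) = 2*z + 1.
  Res(f, -I) = P(-I)/Q'(-I) = (-I*exp(-I))/(1 - 2*I) = (2/5 - I/5)*exp(-I)
  Res(f, -1 + I) = P(-1 + I)/Q'(-1 + I) = ((-1 + I)*exp(-1 + I))/(-1 + 2*I) = (3/5 + I/5)*exp(-1 + I)

Sum of residues inside C: (2/5 - I/5)*exp(-I) + (3/5 + I/5)*exp(-1 + I)
∮_C f(z) dz = 2πi · ((2/5 - I/5)*exp(-I) + (3/5 + I/5)*exp(-1 + I)) = pi*(2/5 + 4*I/5)*exp(-I) + pi*(-2/5 + 6*I/5)*exp(-1 + I)

Final answer: pi*(2/5 + 4*I/5)*exp(-I) + pi*(-2/5 + 6*I/5)*exp(-1 + I)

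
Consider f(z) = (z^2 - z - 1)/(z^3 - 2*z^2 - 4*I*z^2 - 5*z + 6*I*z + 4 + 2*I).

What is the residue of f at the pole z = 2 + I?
-3/10 + 3*I/5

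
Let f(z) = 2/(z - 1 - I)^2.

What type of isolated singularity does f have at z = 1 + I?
Write f(z) = g(z)/(z - 1 - I)^2 with g(z) = 2.
g is entire and g(1 + I) = 2 ≠ 0, so no factor of (z - 1 - I) cancels: the Laurent expansion of f about z = 1 + I starts at the power -2, i.e. lim_{z→z₀} (z - z₀)^2 f(z) = 2 is finite and nonzero.
So z = 1 + I is a pole of order 2.

Final answer: pole of order 2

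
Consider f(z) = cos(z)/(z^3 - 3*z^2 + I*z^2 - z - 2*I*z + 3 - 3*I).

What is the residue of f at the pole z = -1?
Write f(z) = P(z)/Q(z) with P(z) = cos(z) and Q(z) = z^3 - 3*z^2 + I*z^2 - z - 2*I*z + 3 - 3*I.
The denominator factors as Q(z) = (z + 1)*(z - 3)*(z - 1 + I), so z = -1 is a simple zero of Q and P is analytic there; z = -1 is therefore a simple pole and
  Res(f, z₀) = P(z₀)/Q'(z₀).

Q'(z) = 3*z^2 - 6*z + 2*I*z - 1 - 2*I, so Q'(-1) = 8 - 4*I.
P(-1) = cos(1).

Res(f, -1) = (cos(1))/(8 - 4*I) = (1/10 + I/20)*cos(1)

Final answer: (1/10 + I/20)*cos(1)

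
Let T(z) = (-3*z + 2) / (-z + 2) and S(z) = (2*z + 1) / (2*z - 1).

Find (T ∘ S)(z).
(T ∘ S)(z) = T(S(z)) = ((-3)*S(z) + (2))/((-1)*S(z) + (2)). Multiply numerator and denominator by 2*z - 1:
  numerator:   (-3)*(2*z + 1) + (2)*(2*z - 1) = -2*z - 5
  denominator: (-1)*(2*z + 1) + (2)*(2*z - 1) = 2*z - 3
(T ∘ S)(z) = (-2*z - 5)/(2*z - 3)

Final answer: (-2*z - 5)/(2*z - 3)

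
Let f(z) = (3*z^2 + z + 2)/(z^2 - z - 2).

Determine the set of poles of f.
{-1, 2}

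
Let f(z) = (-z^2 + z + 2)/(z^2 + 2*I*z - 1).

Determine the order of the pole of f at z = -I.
2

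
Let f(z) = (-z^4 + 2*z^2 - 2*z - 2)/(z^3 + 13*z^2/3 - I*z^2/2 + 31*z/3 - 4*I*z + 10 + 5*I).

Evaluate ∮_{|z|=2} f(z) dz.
By the residue theorem, ∮_C f(z) dz = 2πi · (sum of the residues of f at the poles inside |z| = 2).

The denominator factors as (z + 1 - 3*I)*(z + 1/3 + I)*(z + 3 + 3*I/2), so the singularities of f are simple poles at z = -1 + 3*I, z = -1/3 - I, z = -3 - 3*I/2.
  |-1 + 3*I|² = 10 > 4 = 2², so this pole is outside the contour.
  |-1/3 - I|² = 10/9 < 4 = 2², so this pole is inside the contour.
  |-3 - 3*I/2|² = 45/4 > 4 = 2², so this pole is outside the contour.

With P(z) = -z^4 + 2*z^2 - 2*z - 2 and Q(z) = z^3 + 13*z^2/3 - I*z^2/2 + 31*z/3 - 4*I*z + 10 + 5*I, each pole is simple, so Res(f, z₀) = P(z₀)/Q'(z₀) with Q'(z) = 3*z^2 + 26*z/3 - I*z + 31/3 - 4*I.
  Res(f, -1/3 - I) = P(-1/3 - I)/Q'(-1/3 - I) = (-280/81 + 122*I/27)/(34/9 - 31*I/3) = -43558/88245 - 4532*I/29415

∮_C f(z) dz = 2πi · (-43558/88245 - 4532*I/29415) = pi*(9064/29415 - 87116*I/88245)

Final answer: pi*(9064/29415 - 87116*I/88245)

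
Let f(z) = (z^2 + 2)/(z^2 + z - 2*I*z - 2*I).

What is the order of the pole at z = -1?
Factor the denominator:
  z^2 + z - 2*I*z - 2*I = (z + 1)*(z - 2*I)

The numerator P(z) = z^2 + 2 has P(-1) = 3 ≠ 0, so no factor of (z + 1) cancels.
Near z = -1 we can therefore write f(z) = g(z)/(z + 1) with g analytic at -1 and g(-1) ≠ 0 (g is the numerator divided by the remaining denominator factors).

Hence z = -1 is a pole of order 1.

Final answer: 1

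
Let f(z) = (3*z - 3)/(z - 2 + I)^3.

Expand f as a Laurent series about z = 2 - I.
Put w = z - (2 - I), i.e. z = w + 2 - I. The denominator is w^3, so it suffices to rewrite the numerator in powers of w.

P(z) = 3*z - 3
P(w + 2 - I) = 3 - 3*I + 3*w

Dividing each term by w^3:
  f = (3 - 3*I)/w^3 + 3/w^2

Substituting back w = z - 2 + I:
  f(z) = (3 - 3*I)/(z - 2 + I)^3 + 3/(z - 2 + I)^2

The series is finite because the numerator is a polynomial; the negative powers form the principal part.

Final answer: (3 - 3*I)/(z - 2 + I)^3 + 3/(z - 2 + I)^2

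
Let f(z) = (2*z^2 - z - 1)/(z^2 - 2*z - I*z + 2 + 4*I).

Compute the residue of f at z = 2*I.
Write f(z) = P(z)/Q(z) with P(z) = 2*z^2 - z - 1 and Q(z) = z^2 - 2*z - I*z + 2 + 4*I.
The denominator factors as Q(z) = (z - 2*I)*(z - 2 + I), so z = 2*I is a simple zero of Q and P is analytic there; z = 2*I is therefore a simple pole and
  Res(f, z₀) = P(z₀)/Q'(z₀).

Q'(z) = 2*z - 2 - I, so Q'(2*I) = -2 + 3*I.
P(2*I) = -9 - 2*I.

Res(f, 2*I) = (-9 - 2*I)/(-2 + 3*I) = 12/13 + 31*I/13

Final answer: 12/13 + 31*I/13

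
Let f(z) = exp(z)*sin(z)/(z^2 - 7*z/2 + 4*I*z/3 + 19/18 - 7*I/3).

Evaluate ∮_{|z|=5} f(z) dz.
By the residue theorem, ∮_C f(z) dz = 2πi · (sum of the residues of f at the poles inside |z| = 5).

The denominator factors as (z - 3 + 2*I/3)*(z - 1/2 + 2*I/3), so the singularities of f are simple poles at z = 3 - 2*I/3, z = 1/2 - 2*I/3.
  |3 - 2*I/3|² = 85/9 < 25 = 5², so this pole is inside the contour.
  |1/2 - 2*I/3|² = 25/36 < 25 = 5², so this pole is inside the contour.

With P(z) = exp(z)*sin(z) and Q(z) = z^2 - 7*z/2 + 4*I*z/3 + 19/18 - 7*I/3, each pole is simple, so Res(f, z₀) = P(z₀)/Q'(z₀) with Q'(z) = 2*z - 7/2 + 4*I/3.
  Res(f, 3 - 2*I/3) = P(3 - 2*I/3)/Q'(3 - 2*I/3) = (exp(3 - 2*I/3)*sin(3 - 2*I/3))/(5/2) = 2*exp(3 - 2*I/3)*sin(3 - 2*I/3)/5
  Res(f, 1/2 - 2*I/3) = P(1/2 - 2*I/3)/Q'(1/2 - 2*I/3) = (exp(1/2 - 2*I/3)*sin(1/2 - 2*I/3))/(-5/2) = -2*exp(1/2 - 2*I/3)*sin(1/2 - 2*I/3)/5

Sum of residues inside C: -2*exp(1/2 - 2*I/3)*sin(1/2 - 2*I/3)/5 + 2*exp(3 - 2*I/3)*sin(3 - 2*I/3)/5
∮_C f(z) dz = 2πi · (-2*exp(1/2 - 2*I/3)*sin(1/2 - 2*I/3)/5 + 2*exp(3 - 2*I/3)*sin(3 - 2*I/3)/5) = -4*I*pi*exp(1/2 - 2*I/3)*sin(1/2 - 2*I/3)/5 + 4*I*pi*exp(3 - 2*I/3)*sin(3 - 2*I/3)/5

Final answer: -4*I*pi*exp(1/2 - 2*I/3)*sin(1/2 - 2*I/3)/5 + 4*I*pi*exp(3 - 2*I/3)*sin(3 - 2*I/3)/5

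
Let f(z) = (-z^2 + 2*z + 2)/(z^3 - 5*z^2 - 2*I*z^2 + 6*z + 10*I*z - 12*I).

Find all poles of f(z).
{2*I, 2, 3}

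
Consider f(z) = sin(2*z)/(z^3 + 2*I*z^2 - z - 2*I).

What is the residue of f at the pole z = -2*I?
Write f(z) = P(z)/Q(z) with P(z) = sin(2*z) and Q(z) = z^3 + 2*I*z^2 - z - 2*I.
The denominator factors as Q(z) = (z - 1)*(z + 1)*(z + 2*I), so z = -2*I is a simple zero of Q and P is analytic there; z = -2*I is therefore a simple pole and
  Res(f, z₀) = P(z₀)/Q'(z₀).

Q'(z) = 3*z^2 + 4*I*z - 1, so Q'(-2*I) = -5.
P(-2*I) = -I*sinh(4).

Res(f, -2*I) = (-I*sinh(4))/(-5) = I*sinh(4)/5

Final answer: I*sinh(4)/5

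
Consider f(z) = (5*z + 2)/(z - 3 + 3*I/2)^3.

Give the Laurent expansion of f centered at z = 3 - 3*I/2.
Put w = z - (3 - 3*I/2), i.e. z = w + 3 - 3*I/2. The denominator is w^3, so it suffices to rewrite the numerator in powers of w.

P(z) = 5*z + 2
P(w + 3 - 3*I/2) = 17 - 15*I/2 + 5*w

Dividing each term by w^3:
  f = (17 - 15*I/2)/w^3 + 5/w^2

Substituting back w = z - 3 + 3*I/2:
  f(z) = (17 - 15*I/2)/(z - 3 + 3*I/2)^3 + 5/(z - 3 + 3*I/2)^2

The series is finite because the numerator is a polynomial; the negative powers form the principal part.

Final answer: (17 - 15*I/2)/(z - 3 + 3*I/2)^3 + 5/(z - 3 + 3*I/2)^2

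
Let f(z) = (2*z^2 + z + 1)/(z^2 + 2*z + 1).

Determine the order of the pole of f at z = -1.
Factor the denominator:
  z^2 + 2*z + 1 = (z + 1)^2

The numerator P(z) = 2*z^2 + z + 1 has P(-1) = 2 ≠ 0, so no factor of (z + 1) cancels.
Near z = -1 we can therefore write f(z) = g(z)/(z + 1)^2 with g analytic at -1 and g(-1) ≠ 0 (g is just the numerator).

Hence z = -1 is a pole of order 2.

Final answer: 2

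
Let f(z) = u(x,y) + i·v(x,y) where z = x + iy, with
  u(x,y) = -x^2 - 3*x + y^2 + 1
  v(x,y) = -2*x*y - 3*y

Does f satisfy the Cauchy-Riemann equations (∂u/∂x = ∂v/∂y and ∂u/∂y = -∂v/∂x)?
∂u/∂x = -2*x - 3
∂v/∂y = -2*x - 3
∂u/∂y = 2*y
∂v/∂x = -2*y
∂u/∂x = ∂v/∂y and ∂u/∂y = -∂v/∂x hold identically; f is analytic.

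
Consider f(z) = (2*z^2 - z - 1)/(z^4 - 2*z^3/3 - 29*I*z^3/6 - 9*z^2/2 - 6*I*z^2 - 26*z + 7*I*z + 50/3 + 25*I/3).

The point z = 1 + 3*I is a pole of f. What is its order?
Factor the denominator:
  z^4 - 2*z^3/3 - 29*I*z^3/6 - 9*z^2/2 - 6*I*z^2 - 26*z + 7*I*z + 50/3 + 25*I/3 = (z - 1 - 3*I)^2*(z - 2/3 - I/3)*(z + 2 + 3*I/2)

The numerator P(z) = 2*z^2 - z - 1 has P(1 + 3*I) = -18 + 9*I ≠ 0, so no factor of (z - 1 - 3*I) cancels.
Near z = 1 + 3*I we can therefore write f(z) = g(z)/(z - 1 - 3*I)^2 with g analytic at 1 + 3*I and g(1 + 3*I) ≠ 0 (g is the numerator divided by the remaining denominator factors).

Hence z = 1 + 3*I is a pole of order 2.

Final answer: 2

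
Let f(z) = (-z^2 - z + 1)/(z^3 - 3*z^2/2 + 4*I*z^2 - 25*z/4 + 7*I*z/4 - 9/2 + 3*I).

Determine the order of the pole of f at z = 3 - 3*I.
Factor the denominator:
  z^3 - 3*z^2/2 + 4*I*z^2 - 25*z/4 + 7*I*z/4 - 9/2 + 3*I = (z - 3 + 3*I)*(z + 1 + 3*I/2)*(z + 1/2 - I/2)

The numerator P(z) = -z^2 - z + 1 has P(3 - 3*I) = -2 + 21*I ≠ 0, so no factor of (z - 3 + 3*I) cancels.
Near z = 3 - 3*I we can therefore write f(z) = g(z)/(z - 3 + 3*I) with g analytic at 3 - 3*I and g(3 - 3*I) ≠ 0 (g is the numerator divided by the remaining denominator factors).

Hence z = 3 - 3*I is a pole of order 1.

Final answer: 1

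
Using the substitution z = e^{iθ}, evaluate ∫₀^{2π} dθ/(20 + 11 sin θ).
Call the integral J. The integrand is 2π-periodic and we integrate over a full period, so shifting θ does not change the value (θ → θ + π/2 turns sin θ into cos θ). Hence
  J = ∫₀^{2π} dθ/(20 + 11 cos θ).
Put z = e^{iθ}: then cos θ = (z + 1/z)/2, dθ = dz/(iz), and z runs once counterclockwise around |z| = 1:
  J = ∮_{|z|=1} 1/(20 + 11*(z + 1/z)/2) · dz/(iz) = (2/i) ∮_{|z|=1} dz/(11*z^2 + 40*z + 11).
The roots of 11*z^2 + 40*z + 11 are z = (-20 ± sqrt(20^2 - 11^2))/11, with sqrt(279) = 3*sqrt(31); their product is 1, so only z₊ = -20/11 + 3*sqrt(31)/11 lies inside the unit circle (z₋ = -20/11 - 3*sqrt(31)/11 lies outside).
z₊ is a simple zero of q(z) = 11*z^2 + 40*z + 11, so Res(1/q, z₊) = 1/q'(z₊) with q'(z) = 22*z + 40; and q'(z₊) = 11*(z₊ - z₋) = 6*sqrt(31).
Therefore J = (2/i) · 2πi · 1/(6*sqrt(31)) = 2*pi/(3*sqrt(31)) = 2*sqrt(31)*pi/93

Final answer: 2*sqrt(31)*pi/93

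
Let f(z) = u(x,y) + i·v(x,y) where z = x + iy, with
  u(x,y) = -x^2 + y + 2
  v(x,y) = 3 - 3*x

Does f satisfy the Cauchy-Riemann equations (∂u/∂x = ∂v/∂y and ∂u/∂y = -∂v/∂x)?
∂u/∂x = -2*x
∂v/∂y = 0
∂u/∂y = 1
∂v/∂x = -3
∂u/∂x ≠ ∂v/∂y and ∂u/∂y ≠ -∂v/∂x; the Cauchy-Riemann equations are not satisfied, so f is not analytic.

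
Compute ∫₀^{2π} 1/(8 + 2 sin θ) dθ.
Call the integral J. The integrand is 2π-periodic and we integrate over a full period, so shifting θ does not change the value (θ → θ + π/2 turns sin θ into cos θ). Hence
  J = ∫₀^{2π} dθ/(8 + 2 cos θ).
Put z = e^{iθ}: then cos θ = (z + 1/z)/2, dθ = dz/(iz), and z runs once counterclockwise around |z| = 1:
  J = ∮_{|z|=1} 1/(8 + 2*(z + 1/z)/2) · dz/(iz) = (2/i) ∮_{|z|=1} dz/(2*z^2 + 16*z + 2).
The roots of 2*z^2 + 16*z + 2 are z = (-8 ± sqrt(8^2 - 2^2))/2, with sqrt(60) = 2*sqrt(15); their product is 1, so only z₊ = -4 + sqrt(15) lies inside the unit circle (z₋ = -4 - sqrt(15) lies outside).
z₊ is a simple zero of q(z) = 2*z^2 + 16*z + 2, so Res(1/q, z₊) = 1/q'(z₊) with q'(z) = 4*z + 16; and q'(z₊) = 2*(z₊ - z₋) = 4*sqrt(15).
Therefore J = (2/i) · 2πi · 1/(4*sqrt(15)) = 2*pi/(2*sqrt(15)) = sqrt(15)*pi/15

Final answer: sqrt(15)*pi/15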